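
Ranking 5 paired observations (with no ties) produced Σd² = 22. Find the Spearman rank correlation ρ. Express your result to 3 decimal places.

-0.100

ρ = 1 − 6Σd² / [n(n²−1)] = 1 − 6×22 / (5×24)
  = 1 − 132/120 = 1 − 1.1000 ≈ -0.100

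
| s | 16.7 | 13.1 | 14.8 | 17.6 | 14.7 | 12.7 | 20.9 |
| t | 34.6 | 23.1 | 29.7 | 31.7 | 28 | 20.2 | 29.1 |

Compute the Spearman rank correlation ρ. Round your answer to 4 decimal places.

0.7500

Rank s: 5, 2, 4, 6, 3, 1, 7
Rank t: 7, 2, 5, 6, 3, 1, 4
d = rank(s) − rank(t): -2, 0, -1, 0, 0, 0, 3; Σd² = 14
ρ = 1 − 6Σd² / [n(n²−1)] = 1 − 6×14 / (7×48) = 1 − 84/336 ≈ 0.7500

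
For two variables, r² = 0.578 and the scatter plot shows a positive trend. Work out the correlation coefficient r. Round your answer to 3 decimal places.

|r| = √0.578 = 0.760
The association is positive, so r = 0.760.

0.760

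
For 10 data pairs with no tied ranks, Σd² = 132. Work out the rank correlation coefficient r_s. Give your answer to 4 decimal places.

0.2000

ρ = 1 − 6Σd² / [n(n²−1)] = 1 − 6×132 / (10×99)
  = 1 − 792/990 = 1 − 0.80000 ≈ 0.2000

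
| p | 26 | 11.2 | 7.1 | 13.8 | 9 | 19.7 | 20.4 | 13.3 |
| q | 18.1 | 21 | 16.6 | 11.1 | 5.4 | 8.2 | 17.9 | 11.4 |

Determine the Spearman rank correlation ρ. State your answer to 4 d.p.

Rank p: 8, 3, 1, 5, 2, 6, 7, 4
Rank q: 7, 8, 5, 3, 1, 2, 6, 4
d = rank(p) − rank(q): 1, -5, -4, 2, 1, 4, 1, 0; Σd² = 64
ρ = 1 − 6Σd² / [n(n²−1)] = 1 − 6×64 / (8×63) = 1 − 384/504 ≈ 0.2381

0.2381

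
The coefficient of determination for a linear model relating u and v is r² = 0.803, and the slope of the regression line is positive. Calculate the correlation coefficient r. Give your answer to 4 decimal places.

|r| = √0.803 = 0.8961
The association is positive, so r = 0.8961.

0.8961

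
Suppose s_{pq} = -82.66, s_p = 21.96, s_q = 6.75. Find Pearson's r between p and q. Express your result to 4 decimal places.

r = Cov(p,q) / (s_p · s_q) = -82.66 / (21.96 × 6.75)
  = -82.66 / 148.2300 ≈ -0.5576

-0.5576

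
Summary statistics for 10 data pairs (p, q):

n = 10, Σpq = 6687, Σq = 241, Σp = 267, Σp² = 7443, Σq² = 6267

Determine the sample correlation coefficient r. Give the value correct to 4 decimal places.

r = (nΣpq − ΣpΣq) / √[(nΣp² − (Σp)²)(nΣq² − (Σq)²)]
Numerator: 10×6687 − 267×241 = 2523
Denominator: √[(74430 − 71289)(62670 − 58081)] = √[3141 × 4589] = 3796.5839
r = 2523 / 3796.5839 ≈ 0.6645

0.6645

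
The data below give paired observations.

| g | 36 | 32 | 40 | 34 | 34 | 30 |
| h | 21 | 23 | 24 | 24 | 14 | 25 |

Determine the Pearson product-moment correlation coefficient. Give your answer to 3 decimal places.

n = 6, Σg = 206, Σh = 131, Σg² = 7132, Σh² = 2943, Σgh = 4494
nΣgh − ΣgΣh = 26964 − 26986 = -22
nΣg² − (Σg)² = 42792 − 42436 = 356; nΣh² − (Σh)² = 17658 − 17161 = 497
r = -22 / √(356 × 497) = -22 / 420.6329 ≈ -0.052

-0.052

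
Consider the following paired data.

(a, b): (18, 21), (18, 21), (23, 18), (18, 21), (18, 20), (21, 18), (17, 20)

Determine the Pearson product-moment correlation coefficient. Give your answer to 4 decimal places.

-0.8603

n = 7, Σa = 133, Σb = 139, Σa² = 2555, Σb² = 2771, Σab = 2626
nΣab − ΣaΣb = 18382 − 18487 = -105
nΣa² − (Σa)² = 17885 − 17689 = 196; nΣb² − (Σb)² = 19397 − 19321 = 76
r = -105 / √(196 × 76) = -105 / 122.0492 ≈ -0.8603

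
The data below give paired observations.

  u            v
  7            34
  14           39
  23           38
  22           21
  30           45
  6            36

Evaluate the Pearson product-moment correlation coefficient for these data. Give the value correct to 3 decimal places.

0.169

n = 6, Σu = 102, Σv = 213, Σu² = 2194, Σv² = 7883, Σuv = 3686
nΣuv − ΣuΣv = 22116 − 21726 = 390
nΣu² − (Σu)² = 13164 − 10404 = 2760; nΣv² − (Σv)² = 47298 − 45369 = 1929
r = 390 / √(2760 × 1929) = 390 / 2307.3881 ≈ 0.169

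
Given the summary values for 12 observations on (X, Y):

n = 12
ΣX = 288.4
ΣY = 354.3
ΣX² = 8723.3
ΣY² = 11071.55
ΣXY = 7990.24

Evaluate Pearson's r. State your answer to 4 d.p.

-0.5016

r = (nΣXY − ΣXΣY) / √[(nΣX² − (ΣX)²)(nΣY² − (ΣY)²)]
Numerator: 12×7990.24 − 288.4×354.3 = -6297.24
Denominator: √[(104679.6 − 83174.56)(132858.6 − 125528.49)] = √[21505.04 × 7330.11] = 12555.2502
r = -6297.24 / 12555.2502 ≈ -0.5016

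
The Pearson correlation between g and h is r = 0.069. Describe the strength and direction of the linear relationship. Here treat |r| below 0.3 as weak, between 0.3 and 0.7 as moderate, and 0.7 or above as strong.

weak positive

r = 0.069 > 0 so the relationship is positive.
|r| = 0.069, which falls in the weak range.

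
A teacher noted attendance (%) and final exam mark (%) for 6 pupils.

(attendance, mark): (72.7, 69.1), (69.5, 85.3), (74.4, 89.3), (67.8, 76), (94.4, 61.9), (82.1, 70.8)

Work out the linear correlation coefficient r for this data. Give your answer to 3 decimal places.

-0.675

n = 6, Σx = 460.9, Σy = 452.4, Σx² = 35899.51, Σy² = 34645.64, Σxy = 34404.68
nΣxy − ΣxΣy = 206428.08 − 208511.16 = -2083.08
nΣx² − (Σx)² = 215397.06 − 212428.81 = 2968.25; nΣy² − (Σy)² = 207873.84 − 204665.76 = 3208.08
r = -2083.08 / √(2968.25 × 3208.08) = -2083.08 / 3085.8359 ≈ -0.675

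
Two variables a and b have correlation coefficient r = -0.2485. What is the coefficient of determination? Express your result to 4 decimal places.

0.0618

r² = (-0.2485)² = 0.0618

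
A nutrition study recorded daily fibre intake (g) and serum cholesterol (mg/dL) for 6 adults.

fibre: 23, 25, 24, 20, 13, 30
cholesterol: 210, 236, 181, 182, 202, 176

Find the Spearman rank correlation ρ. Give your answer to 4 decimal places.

Rank fibre: 3, 5, 4, 2, 1, 6
Rank cholesterol: 5, 6, 2, 3, 4, 1
d = rank(fibre) − rank(cholesterol): -2, -1, 2, -1, -3, 5; Σd² = 44
ρ = 1 − 6Σd² / [n(n²−1)] = 1 − 6×44 / (6×35) = 1 − 264/210 ≈ -0.2571

-0.2571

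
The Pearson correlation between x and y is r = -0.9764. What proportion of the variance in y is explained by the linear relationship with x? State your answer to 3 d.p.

r² = (-0.9764)² = 0.953

0.953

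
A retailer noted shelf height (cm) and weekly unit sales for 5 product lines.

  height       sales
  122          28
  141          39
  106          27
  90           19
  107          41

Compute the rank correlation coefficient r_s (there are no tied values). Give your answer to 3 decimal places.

0.700

Rank height: 4, 5, 2, 1, 3
Rank sales: 3, 4, 2, 1, 5
d = rank(height) − rank(sales): 1, 1, 0, 0, -2; Σd² = 6
ρ = 1 − 6Σd² / [n(n²−1)] = 1 − 6×6 / (5×24) = 1 − 36/120 ≈ 0.700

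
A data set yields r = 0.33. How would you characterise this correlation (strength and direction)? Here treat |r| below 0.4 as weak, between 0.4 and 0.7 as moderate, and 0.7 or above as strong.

weak positive

r = 0.33 > 0 so the relationship is positive.
|r| = 0.33, which falls in the weak range.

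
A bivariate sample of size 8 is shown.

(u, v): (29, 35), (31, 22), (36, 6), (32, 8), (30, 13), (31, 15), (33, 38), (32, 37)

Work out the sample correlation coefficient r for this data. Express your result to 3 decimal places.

n = 8, Σu = 254, Σv = 174, Σu² = 8096, Σv² = 5016, Σuv = 5462
nΣuv − ΣuΣv = 43696 − 44196 = -500
nΣu² − (Σu)² = 64768 − 64516 = 252; nΣv² − (Σv)² = 40128 − 30276 = 9852
r = -500 / √(252 × 9852) = -500 / 1575.6599 ≈ -0.317

-0.317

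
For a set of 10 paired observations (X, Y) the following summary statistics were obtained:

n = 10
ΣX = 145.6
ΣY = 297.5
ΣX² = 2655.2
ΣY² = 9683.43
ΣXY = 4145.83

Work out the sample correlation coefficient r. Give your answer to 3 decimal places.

r = (nΣXY − ΣXΣY) / √[(nΣX² − (ΣX)²)(nΣY² − (ΣY)²)]
Numerator: 10×4145.83 − 145.6×297.5 = -1857.7
Denominator: √[(26552 − 21199.36)(96834.3 − 88506.25)] = √[5352.64 × 8328.05] = 6676.6049
r = -1857.7 / 6676.6049 ≈ -0.278

-0.278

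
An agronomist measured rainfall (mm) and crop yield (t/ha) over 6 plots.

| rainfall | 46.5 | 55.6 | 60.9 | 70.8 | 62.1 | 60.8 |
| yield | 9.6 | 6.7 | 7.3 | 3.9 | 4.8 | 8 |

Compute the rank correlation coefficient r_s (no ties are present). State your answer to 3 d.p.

-0.829

Rank rainfall: 1, 2, 4, 6, 5, 3
Rank yield: 6, 3, 4, 1, 2, 5
d = rank(rainfall) − rank(yield): -5, -1, 0, 5, 3, -2; Σd² = 64
ρ = 1 − 6Σd² / [n(n²−1)] = 1 − 6×64 / (6×35) = 1 − 384/210 ≈ -0.829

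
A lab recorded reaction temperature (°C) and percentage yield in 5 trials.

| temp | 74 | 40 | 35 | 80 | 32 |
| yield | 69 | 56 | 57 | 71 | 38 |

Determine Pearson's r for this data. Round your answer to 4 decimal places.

0.8664

n = 5, Σx = 261, Σy = 291, Σx² = 15725, Σy² = 17631, Σxy = 16237
nΣxy − ΣxΣy = 81185 − 75951 = 5234
nΣx² − (Σx)² = 78625 − 68121 = 10504; nΣy² − (Σy)² = 88155 − 84681 = 3474
r = 5234 / √(10504 × 3474) = 5234 / 6040.7695 ≈ 0.8664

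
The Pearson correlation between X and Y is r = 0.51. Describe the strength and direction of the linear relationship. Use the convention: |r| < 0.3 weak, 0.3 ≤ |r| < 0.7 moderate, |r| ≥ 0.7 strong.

moderate positive

r = 0.51 > 0 so the relationship is positive.
|r| = 0.51, which falls in the moderate range.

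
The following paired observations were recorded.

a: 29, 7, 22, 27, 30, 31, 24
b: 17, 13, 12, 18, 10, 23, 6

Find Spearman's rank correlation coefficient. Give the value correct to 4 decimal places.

Rank a: 5, 1, 2, 4, 6, 7, 3
Rank b: 5, 4, 3, 6, 2, 7, 1
d = rank(a) − rank(b): 0, -3, -1, -2, 4, 0, 2; Σd² = 34
ρ = 1 − 6Σd² / [n(n²−1)] = 1 − 6×34 / (7×48) = 1 − 204/336 ≈ 0.3929

0.3929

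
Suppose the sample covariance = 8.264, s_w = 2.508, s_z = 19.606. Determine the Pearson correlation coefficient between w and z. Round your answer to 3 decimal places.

0.168

r = Cov(w,z) / (s_w · s_z) = 8.264 / (2.508 × 19.606)
  = 8.264 / 49.1718 ≈ 0.168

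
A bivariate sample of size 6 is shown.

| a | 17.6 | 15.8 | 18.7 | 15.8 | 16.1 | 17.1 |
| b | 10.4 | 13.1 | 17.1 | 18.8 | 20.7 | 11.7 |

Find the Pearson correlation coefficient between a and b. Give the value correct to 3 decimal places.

n = 6, Σa = 101.1, Σb = 91.8, Σa² = 1710.35, Σb² = 1491, Σab = 1540.17
nΣab − ΣaΣb = 9241.02 − 9280.98 = -39.96
nΣa² − (Σa)² = 10262.1 − 10221.21 = 40.89; nΣb² − (Σb)² = 8946 − 8427.24 = 518.76
r = -39.96 / √(40.89 × 518.76) = -39.96 / 145.6437 ≈ -0.274

-0.274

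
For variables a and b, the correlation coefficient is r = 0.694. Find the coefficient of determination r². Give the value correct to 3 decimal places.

r² = (0.694)² = 0.482

0.482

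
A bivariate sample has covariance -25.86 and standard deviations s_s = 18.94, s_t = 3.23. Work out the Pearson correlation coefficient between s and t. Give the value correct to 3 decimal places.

r = Cov(s,t) / (s_s · s_t) = -25.86 / (18.94 × 3.23)
  = -25.86 / 61.1762 ≈ -0.423

-0.423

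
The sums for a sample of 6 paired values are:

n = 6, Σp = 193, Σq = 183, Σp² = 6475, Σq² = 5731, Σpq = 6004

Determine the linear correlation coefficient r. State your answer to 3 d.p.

0.588

r = (nΣpq − ΣpΣq) / √[(nΣp² − (Σp)²)(nΣq² − (Σq)²)]
Numerator: 6×6004 − 193×183 = 705
Denominator: √[(38850 − 37249)(34386 − 33489)] = √[1601 × 897] = 1198.3726
r = 705 / 1198.3726 ≈ 0.588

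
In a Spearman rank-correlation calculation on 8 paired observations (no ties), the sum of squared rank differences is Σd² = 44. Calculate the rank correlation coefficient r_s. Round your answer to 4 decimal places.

0.4762

ρ = 1 − 6Σd² / [n(n²−1)] = 1 − 6×44 / (8×63)
  = 1 − 264/504 = 1 − 0.52381 ≈ 0.4762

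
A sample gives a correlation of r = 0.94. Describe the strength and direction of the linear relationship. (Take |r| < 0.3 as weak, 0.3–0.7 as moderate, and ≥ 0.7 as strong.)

r = 0.94 > 0 so the relationship is positive.
|r| = 0.94, which falls in the strong range.

strong positive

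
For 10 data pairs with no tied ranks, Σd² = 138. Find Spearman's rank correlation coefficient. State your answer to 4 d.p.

0.1636

ρ = 1 − 6Σd² / [n(n²−1)] = 1 − 6×138 / (10×99)
  = 1 − 828/990 = 1 − 0.83636 ≈ 0.1636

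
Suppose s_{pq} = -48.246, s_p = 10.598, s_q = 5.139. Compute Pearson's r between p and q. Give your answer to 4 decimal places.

-0.8858

r = Cov(p,q) / (s_p · s_q) = -48.246 / (10.598 × 5.139)
  = -48.246 / 54.4631 ≈ -0.8858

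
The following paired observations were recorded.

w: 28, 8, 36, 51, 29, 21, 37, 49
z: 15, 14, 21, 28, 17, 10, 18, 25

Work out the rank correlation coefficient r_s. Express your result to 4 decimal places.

Rank w: 3, 1, 5, 8, 4, 2, 6, 7
Rank z: 3, 2, 6, 8, 4, 1, 5, 7
d = rank(w) − rank(z): 0, -1, -1, 0, 0, 1, 1, 0; Σd² = 4
ρ = 1 − 6Σd² / [n(n²−1)] = 1 − 6×4 / (8×63) = 1 − 24/504 ≈ 0.9524

0.9524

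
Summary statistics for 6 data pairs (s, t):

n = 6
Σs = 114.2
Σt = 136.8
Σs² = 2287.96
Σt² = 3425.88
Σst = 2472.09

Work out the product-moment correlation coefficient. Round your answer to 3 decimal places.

r = (nΣst − ΣsΣt) / √[(nΣs² − (Σs)²)(nΣt² − (Σt)²)]
Numerator: 6×2472.09 − 114.2×136.8 = -790.02
Denominator: √[(13727.76 − 13041.64)(20555.28 − 18714.24)] = √[686.12 × 1841.04] = 1123.9103
r = -790.02 / 1123.9103 ≈ -0.703

-0.703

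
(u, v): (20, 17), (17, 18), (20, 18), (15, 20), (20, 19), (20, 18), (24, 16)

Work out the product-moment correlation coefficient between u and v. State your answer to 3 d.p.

-0.824

n = 7, Σu = 136, Σv = 126, Σu² = 2690, Σv² = 2278, Σuv = 2430
nΣuv − ΣuΣv = 17010 − 17136 = -126
nΣu² − (Σu)² = 18830 − 18496 = 334; nΣv² − (Σv)² = 15946 − 15876 = 70
r = -126 / √(334 × 70) = -126 / 152.9052 ≈ -0.824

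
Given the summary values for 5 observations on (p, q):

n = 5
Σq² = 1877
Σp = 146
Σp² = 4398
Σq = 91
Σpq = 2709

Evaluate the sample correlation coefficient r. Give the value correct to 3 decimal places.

r = (nΣpq − ΣpΣq) / √[(nΣp² − (Σp)²)(nΣq² − (Σq)²)]
Numerator: 5×2709 − 146×91 = 259
Denominator: √[(21990 − 21316)(9385 − 8281)] = √[674 × 1104] = 862.6100
r = 259 / 862.6100 ≈ 0.300

0.300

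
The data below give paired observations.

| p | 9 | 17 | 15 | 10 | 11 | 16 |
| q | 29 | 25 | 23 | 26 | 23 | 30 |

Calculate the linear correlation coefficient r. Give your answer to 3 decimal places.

-0.079

n = 6, Σp = 78, Σq = 156, Σp² = 1072, Σq² = 4100, Σpq = 2024
nΣpq − ΣpΣq = 12144 − 12168 = -24
nΣp² − (Σp)² = 6432 − 6084 = 348; nΣq² − (Σq)² = 24600 − 24336 = 264
r = -24 / √(348 × 264) = -24 / 303.1039 ≈ -0.079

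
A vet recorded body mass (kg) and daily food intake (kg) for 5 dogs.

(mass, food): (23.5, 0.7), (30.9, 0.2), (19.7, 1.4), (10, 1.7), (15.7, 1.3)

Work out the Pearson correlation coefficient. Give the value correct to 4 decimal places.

-0.9543

n = 5, Σx = 99.8, Σy = 5.3, Σx² = 2241.64, Σy² = 7.07, Σxy = 87.62
nΣxy − ΣxΣy = 438.1 − 528.94 = -90.84
nΣx² − (Σx)² = 11208.2 − 9960.04 = 1248.16; nΣy² − (Σy)² = 35.35 − 28.09 = 7.26
r = -90.84 / √(1248.16 × 7.26) = -90.84 / 95.1927 ≈ -0.9543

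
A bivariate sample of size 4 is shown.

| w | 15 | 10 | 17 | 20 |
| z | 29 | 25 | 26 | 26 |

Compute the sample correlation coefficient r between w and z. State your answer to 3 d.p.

0.183

n = 4, Σw = 62, Σz = 106, Σw² = 1014, Σz² = 2818, Σwz = 1647
nΣwz − ΣwΣz = 6588 − 6572 = 16
nΣw² − (Σw)² = 4056 − 3844 = 212; nΣz² − (Σz)² = 11272 − 11236 = 36
r = 16 / √(212 × 36) = 16 / 87.3613 ≈ 0.183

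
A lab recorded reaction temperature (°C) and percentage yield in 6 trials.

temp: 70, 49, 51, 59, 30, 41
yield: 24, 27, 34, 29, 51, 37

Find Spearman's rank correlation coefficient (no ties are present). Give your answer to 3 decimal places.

-0.829

Rank temp: 6, 3, 4, 5, 1, 2
Rank yield: 1, 2, 4, 3, 6, 5
d = rank(temp) − rank(yield): 5, 1, 0, 2, -5, -3; Σd² = 64
ρ = 1 − 6Σd² / [n(n²−1)] = 1 − 6×64 / (6×35) = 1 − 384/210 ≈ -0.829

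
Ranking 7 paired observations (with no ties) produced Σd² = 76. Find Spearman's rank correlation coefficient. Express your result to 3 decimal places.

ρ = 1 − 6Σd² / [n(n²−1)] = 1 − 6×76 / (7×48)
  = 1 − 456/336 = 1 − 1.3571 ≈ -0.357

-0.357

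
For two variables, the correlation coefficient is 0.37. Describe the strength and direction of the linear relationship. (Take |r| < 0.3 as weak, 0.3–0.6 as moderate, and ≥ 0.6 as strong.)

r = 0.37 > 0 so the relationship is positive.
|r| = 0.37, which falls in the moderate range.

moderate positive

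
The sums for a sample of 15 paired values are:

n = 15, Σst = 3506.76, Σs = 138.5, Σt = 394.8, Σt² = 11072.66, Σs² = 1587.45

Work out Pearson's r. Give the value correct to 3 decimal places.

r = (nΣst − ΣsΣt) / √[(nΣs² − (Σs)²)(nΣt² − (Σt)²)]
Numerator: 15×3506.76 − 138.5×394.8 = -2078.4
Denominator: √[(23811.75 − 19182.25)(166089.9 − 155867.04)] = √[4629.5 × 10222.86] = 6879.4426
r = -2078.4 / 6879.4426 ≈ -0.302

-0.302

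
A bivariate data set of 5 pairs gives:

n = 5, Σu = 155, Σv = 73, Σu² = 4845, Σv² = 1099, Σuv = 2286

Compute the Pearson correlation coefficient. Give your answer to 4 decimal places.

0.6311

r = (nΣuv − ΣuΣv) / √[(nΣu² − (Σu)²)(nΣv² − (Σv)²)]
Numerator: 5×2286 − 155×73 = 115
Denominator: √[(24225 − 24025)(5495 − 5329)] = √[200 × 166] = 182.2087
r = 115 / 182.2087 ≈ 0.6311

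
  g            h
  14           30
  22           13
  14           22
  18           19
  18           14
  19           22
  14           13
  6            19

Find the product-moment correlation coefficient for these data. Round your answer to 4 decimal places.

-0.2695

n = 8, Σg = 125, Σh = 152, Σg² = 2117, Σh² = 3124, Σgh = 2322
nΣgh − ΣgΣh = 18576 − 19000 = -424
nΣg² − (Σg)² = 16936 − 15625 = 1311; nΣh² − (Σh)² = 24992 − 23104 = 1888
r = -424 / √(1311 × 1888) = -424 / 1573.2667 ≈ -0.2695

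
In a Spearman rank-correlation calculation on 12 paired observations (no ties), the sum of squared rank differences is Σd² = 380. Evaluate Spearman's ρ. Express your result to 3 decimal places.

-0.329

ρ = 1 − 6Σd² / [n(n²−1)] = 1 − 6×380 / (12×143)
  = 1 − 2280/1716 = 1 − 1.3287 ≈ -0.329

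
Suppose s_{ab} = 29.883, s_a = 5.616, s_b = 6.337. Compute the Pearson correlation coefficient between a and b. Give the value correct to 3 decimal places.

0.840

r = Cov(a,b) / (s_a · s_b) = 29.883 / (5.616 × 6.337)
  = 29.883 / 35.5886 ≈ 0.840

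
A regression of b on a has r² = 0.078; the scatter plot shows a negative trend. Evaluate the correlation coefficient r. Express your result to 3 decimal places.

-0.279

|r| = √0.078 = 0.279
The association is negative, so r = −0.279.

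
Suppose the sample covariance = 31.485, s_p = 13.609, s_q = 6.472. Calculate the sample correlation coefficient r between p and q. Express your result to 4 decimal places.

0.3575

r = Cov(p,q) / (s_p · s_q) = 31.485 / (13.609 × 6.472)
  = 31.485 / 88.0774 ≈ 0.3575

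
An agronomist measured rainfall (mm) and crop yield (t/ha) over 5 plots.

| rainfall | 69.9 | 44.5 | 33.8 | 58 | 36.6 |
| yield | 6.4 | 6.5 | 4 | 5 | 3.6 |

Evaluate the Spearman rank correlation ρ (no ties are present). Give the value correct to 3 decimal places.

Rank rainfall: 5, 3, 1, 4, 2
Rank yield: 4, 5, 2, 3, 1
d = rank(rainfall) − rank(yield): 1, -2, -1, 1, 1; Σd² = 8
ρ = 1 − 6Σd² / [n(n²−1)] = 1 − 6×8 / (5×24) = 1 − 48/120 ≈ 0.600

0.600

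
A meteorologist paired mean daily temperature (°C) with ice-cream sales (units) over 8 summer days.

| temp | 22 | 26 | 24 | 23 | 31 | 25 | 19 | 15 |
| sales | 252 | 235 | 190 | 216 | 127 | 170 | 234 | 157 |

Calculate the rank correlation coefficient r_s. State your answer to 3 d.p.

Rank temp: 3, 7, 5, 4, 8, 6, 2, 1
Rank sales: 8, 7, 4, 5, 1, 3, 6, 2
d = rank(temp) − rank(sales): -5, 0, 1, -1, 7, 3, -4, -1; Σd² = 102
ρ = 1 − 6Σd² / [n(n²−1)] = 1 − 6×102 / (8×63) = 1 − 612/504 ≈ -0.214

-0.214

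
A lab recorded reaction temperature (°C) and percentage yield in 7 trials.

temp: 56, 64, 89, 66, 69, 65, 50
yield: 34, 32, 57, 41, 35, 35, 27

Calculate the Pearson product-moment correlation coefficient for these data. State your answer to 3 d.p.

0.929

n = 7, Σx = 459, Σy = 261, Σx² = 30995, Σy² = 10289, Σxy = 17771
nΣxy − ΣxΣy = 124397 − 119799 = 4598
nΣx² − (Σx)² = 216965 − 210681 = 6284; nΣy² − (Σy)² = 72023 − 68121 = 3902
r = 4598 / √(6284 × 3902) = 4598 / 4951.7843 ≈ 0.929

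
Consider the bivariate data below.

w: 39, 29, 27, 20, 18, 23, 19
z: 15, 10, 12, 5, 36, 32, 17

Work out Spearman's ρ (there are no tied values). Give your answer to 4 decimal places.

-0.4643

Rank w: 7, 6, 5, 3, 1, 4, 2
Rank z: 4, 2, 3, 1, 7, 6, 5
d = rank(w) − rank(z): 3, 4, 2, 2, -6, -2, -3; Σd² = 82
ρ = 1 − 6Σd² / [n(n²−1)] = 1 − 6×82 / (7×48) = 1 − 492/336 ≈ -0.4643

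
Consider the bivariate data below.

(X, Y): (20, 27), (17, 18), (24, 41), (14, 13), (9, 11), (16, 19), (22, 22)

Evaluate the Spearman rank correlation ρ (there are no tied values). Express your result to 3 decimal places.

0.929

Rank X: 5, 4, 7, 2, 1, 3, 6
Rank Y: 6, 3, 7, 2, 1, 4, 5
d = rank(X) − rank(Y): -1, 1, 0, 0, 0, -1, 1; Σd² = 4
ρ = 1 − 6Σd² / [n(n²−1)] = 1 − 6×4 / (7×48) = 1 − 24/336 ≈ 0.929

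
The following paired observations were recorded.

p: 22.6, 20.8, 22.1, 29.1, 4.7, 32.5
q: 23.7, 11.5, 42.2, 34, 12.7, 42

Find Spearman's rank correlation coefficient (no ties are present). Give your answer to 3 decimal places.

0.600

Rank p: 4, 2, 3, 5, 1, 6
Rank q: 3, 1, 6, 4, 2, 5
d = rank(p) − rank(q): 1, 1, -3, 1, -1, 1; Σd² = 14
ρ = 1 − 6Σd² / [n(n²−1)] = 1 − 6×14 / (6×35) = 1 − 84/210 ≈ 0.600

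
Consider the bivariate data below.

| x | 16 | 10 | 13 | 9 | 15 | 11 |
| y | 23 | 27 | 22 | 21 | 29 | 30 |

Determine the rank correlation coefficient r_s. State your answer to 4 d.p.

0.2571

Rank x: 6, 2, 4, 1, 5, 3
Rank y: 3, 4, 2, 1, 5, 6
d = rank(x) − rank(y): 3, -2, 2, 0, 0, -3; Σd² = 26
ρ = 1 − 6Σd² / [n(n²−1)] = 1 − 6×26 / (6×35) = 1 − 156/210 ≈ 0.2571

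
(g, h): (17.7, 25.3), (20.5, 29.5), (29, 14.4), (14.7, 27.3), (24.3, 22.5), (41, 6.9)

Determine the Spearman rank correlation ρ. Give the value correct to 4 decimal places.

-0.8286

Rank g: 2, 3, 5, 1, 4, 6
Rank h: 4, 6, 2, 5, 3, 1
d = rank(g) − rank(h): -2, -3, 3, -4, 1, 5; Σd² = 64
ρ = 1 − 6Σd² / [n(n²−1)] = 1 − 6×64 / (6×35) = 1 − 384/210 ≈ -0.8286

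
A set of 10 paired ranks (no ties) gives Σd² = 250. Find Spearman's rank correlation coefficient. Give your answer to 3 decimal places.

-0.515

ρ = 1 − 6Σd² / [n(n²−1)] = 1 − 6×250 / (10×99)
  = 1 − 1500/990 = 1 − 1.5152 ≈ -0.515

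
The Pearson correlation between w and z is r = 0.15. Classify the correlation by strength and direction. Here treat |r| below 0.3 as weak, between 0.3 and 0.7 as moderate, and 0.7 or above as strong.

r = 0.15 > 0 so the relationship is positive.
|r| = 0.15, which falls in the weak range.

weak positive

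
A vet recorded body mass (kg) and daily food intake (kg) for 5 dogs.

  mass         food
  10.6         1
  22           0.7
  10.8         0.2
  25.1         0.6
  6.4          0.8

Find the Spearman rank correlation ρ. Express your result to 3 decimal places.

Rank mass: 2, 4, 3, 5, 1
Rank food: 5, 3, 1, 2, 4
d = rank(mass) − rank(food): -3, 1, 2, 3, -3; Σd² = 32
ρ = 1 − 6Σd² / [n(n²−1)] = 1 − 6×32 / (5×24) = 1 − 192/120 ≈ -0.600

-0.600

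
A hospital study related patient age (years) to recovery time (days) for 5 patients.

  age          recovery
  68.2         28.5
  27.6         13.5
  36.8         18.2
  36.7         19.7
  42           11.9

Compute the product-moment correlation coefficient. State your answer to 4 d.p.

n = 5, Σx = 211.3, Σy = 91.8, Σx² = 9878.13, Σy² = 1855.44, Σxy = 4208.85
nΣxy − ΣxΣy = 21044.25 − 19397.34 = 1646.91
nΣx² − (Σx)² = 49390.65 − 44647.69 = 4742.96; nΣy² − (Σy)² = 9277.2 − 8427.24 = 849.96
r = 1646.91 / √(4742.96 × 849.96) = 1646.91 / 2007.8163 ≈ 0.8202

0.8202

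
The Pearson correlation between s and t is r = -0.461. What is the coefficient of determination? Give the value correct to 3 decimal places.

r² = (-0.461)² = 0.213

0.213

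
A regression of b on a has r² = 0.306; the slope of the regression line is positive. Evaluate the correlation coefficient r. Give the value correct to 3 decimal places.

0.553

|r| = √0.306 = 0.553
The association is positive, so r = 0.553.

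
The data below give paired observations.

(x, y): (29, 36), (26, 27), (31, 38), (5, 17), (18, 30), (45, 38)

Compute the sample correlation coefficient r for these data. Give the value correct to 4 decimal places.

n = 6, Σx = 154, Σy = 186, Σx² = 4852, Σy² = 6102, Σxy = 5259
nΣxy − ΣxΣy = 31554 − 28644 = 2910
nΣx² − (Σx)² = 29112 − 23716 = 5396; nΣy² − (Σy)² = 36612 − 34596 = 2016
r = 2910 / √(5396 × 2016) = 2910 / 3298.2323 ≈ 0.8823

0.8823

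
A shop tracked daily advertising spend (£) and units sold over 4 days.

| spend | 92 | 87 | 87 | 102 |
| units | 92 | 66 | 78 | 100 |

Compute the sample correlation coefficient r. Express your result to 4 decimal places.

n = 4, Σx = 368, Σy = 336, Σx² = 34006, Σy² = 28904, Σxy = 31192
nΣxy − ΣxΣy = 124768 − 123648 = 1120
nΣx² − (Σx)² = 136024 − 135424 = 600; nΣy² − (Σy)² = 115616 − 112896 = 2720
r = 1120 / √(600 × 2720) = 1120 / 1277.4976 ≈ 0.8767

0.8767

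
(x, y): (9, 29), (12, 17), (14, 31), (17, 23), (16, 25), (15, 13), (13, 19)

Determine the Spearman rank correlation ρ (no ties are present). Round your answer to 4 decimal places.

-0.0714

Rank x: 1, 2, 4, 7, 6, 5, 3
Rank y: 6, 2, 7, 4, 5, 1, 3
d = rank(x) − rank(y): -5, 0, -3, 3, 1, 4, 0; Σd² = 60
ρ = 1 − 6Σd² / [n(n²−1)] = 1 − 6×60 / (7×48) = 1 − 360/336 ≈ -0.0714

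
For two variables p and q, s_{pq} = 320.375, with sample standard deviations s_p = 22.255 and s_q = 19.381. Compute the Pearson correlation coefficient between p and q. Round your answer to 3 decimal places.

0.743

r = Cov(p,q) / (s_p · s_q) = 320.375 / (22.255 × 19.381)
  = 320.375 / 431.3242 ≈ 0.743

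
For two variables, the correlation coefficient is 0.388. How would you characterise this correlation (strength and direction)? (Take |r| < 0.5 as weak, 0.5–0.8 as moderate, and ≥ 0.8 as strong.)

weak positive

r = 0.388 > 0 so the relationship is positive.
|r| = 0.388, which falls in the weak range.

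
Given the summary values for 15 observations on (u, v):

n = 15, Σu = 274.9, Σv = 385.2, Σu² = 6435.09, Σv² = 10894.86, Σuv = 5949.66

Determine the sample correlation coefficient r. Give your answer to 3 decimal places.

-0.938

r = (nΣuv − ΣuΣv) / √[(nΣu² − (Σu)²)(nΣv² − (Σv)²)]
Numerator: 15×5949.66 − 274.9×385.2 = -16646.58
Denominator: √[(96526.35 − 75570.01)(163422.9 − 148379.04)] = √[20956.34 × 15043.86] = 17755.6821
r = -16646.58 / 17755.6821 ≈ -0.938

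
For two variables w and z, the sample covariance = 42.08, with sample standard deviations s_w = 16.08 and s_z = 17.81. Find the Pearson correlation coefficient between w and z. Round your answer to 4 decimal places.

r = Cov(w,z) / (s_w · s_z) = 42.08 / (16.08 × 17.81)
  = 42.08 / 286.3848 ≈ 0.1469

0.1469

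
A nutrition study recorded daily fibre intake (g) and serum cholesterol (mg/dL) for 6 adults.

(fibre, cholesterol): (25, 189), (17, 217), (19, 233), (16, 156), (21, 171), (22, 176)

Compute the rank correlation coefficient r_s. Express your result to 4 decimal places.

0.1429

Rank fibre: 6, 2, 3, 1, 4, 5
Rank cholesterol: 4, 5, 6, 1, 2, 3
d = rank(fibre) − rank(cholesterol): 2, -3, -3, 0, 2, 2; Σd² = 30
ρ = 1 − 6Σd² / [n(n²−1)] = 1 − 6×30 / (6×35) = 1 − 180/210 ≈ 0.1429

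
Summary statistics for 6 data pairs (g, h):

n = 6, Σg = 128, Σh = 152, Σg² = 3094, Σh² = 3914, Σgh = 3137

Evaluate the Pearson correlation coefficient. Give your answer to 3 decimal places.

-0.697

r = (nΣgh − ΣgΣh) / √[(nΣg² − (Σg)²)(nΣh² − (Σh)²)]
Numerator: 6×3137 − 128×152 = -634
Denominator: √[(18564 − 16384)(23484 − 23104)] = √[2180 × 380] = 910.1648
r = -634 / 910.1648 ≈ -0.697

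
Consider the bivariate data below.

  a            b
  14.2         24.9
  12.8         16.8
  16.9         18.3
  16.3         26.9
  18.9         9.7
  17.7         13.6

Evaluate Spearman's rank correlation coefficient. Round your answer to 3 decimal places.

-0.600

Rank a: 2, 1, 4, 3, 6, 5
Rank b: 5, 3, 4, 6, 1, 2
d = rank(a) − rank(b): -3, -2, 0, -3, 5, 3; Σd² = 56
ρ = 1 − 6Σd² / [n(n²−1)] = 1 − 6×56 / (6×35) = 1 − 336/210 ≈ -0.600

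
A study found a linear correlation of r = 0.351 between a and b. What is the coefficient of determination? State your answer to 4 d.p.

0.1232

r² = (0.351)² = 0.1232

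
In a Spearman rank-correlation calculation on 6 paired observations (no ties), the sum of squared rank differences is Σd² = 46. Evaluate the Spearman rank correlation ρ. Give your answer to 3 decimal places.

ρ = 1 − 6Σd² / [n(n²−1)] = 1 − 6×46 / (6×35)
  = 1 − 276/210 = 1 − 1.3143 ≈ -0.314

-0.314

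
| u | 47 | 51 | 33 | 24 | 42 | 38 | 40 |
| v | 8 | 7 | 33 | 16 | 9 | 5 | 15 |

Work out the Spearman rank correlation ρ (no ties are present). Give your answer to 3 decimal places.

Rank u: 6, 7, 2, 1, 5, 3, 4
Rank v: 3, 2, 7, 6, 4, 1, 5
d = rank(u) − rank(v): 3, 5, -5, -5, 1, 2, -1; Σd² = 90
ρ = 1 − 6Σd² / [n(n²−1)] = 1 − 6×90 / (7×48) = 1 − 540/336 ≈ -0.607

-0.607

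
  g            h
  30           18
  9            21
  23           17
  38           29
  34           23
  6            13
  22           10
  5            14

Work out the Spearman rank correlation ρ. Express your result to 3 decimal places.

Rank g: 6, 3, 5, 8, 7, 2, 4, 1
Rank h: 5, 6, 4, 8, 7, 2, 1, 3
d = rank(g) − rank(h): 1, -3, 1, 0, 0, 0, 3, -2; Σd² = 24
ρ = 1 − 6Σd² / [n(n²−1)] = 1 − 6×24 / (8×63) = 1 − 144/504 ≈ 0.714

0.714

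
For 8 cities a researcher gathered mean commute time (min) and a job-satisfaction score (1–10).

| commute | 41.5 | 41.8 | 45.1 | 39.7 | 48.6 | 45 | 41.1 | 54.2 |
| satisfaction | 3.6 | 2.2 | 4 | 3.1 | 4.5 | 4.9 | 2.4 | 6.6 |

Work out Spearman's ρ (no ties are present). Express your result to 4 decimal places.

Rank commute: 3, 4, 6, 1, 7, 5, 2, 8
Rank satisfaction: 4, 1, 5, 3, 6, 7, 2, 8
d = rank(commute) − rank(satisfaction): -1, 3, 1, -2, 1, -2, 0, 0; Σd² = 20
ρ = 1 − 6Σd² / [n(n²−1)] = 1 − 6×20 / (8×63) = 1 − 120/504 ≈ 0.7619

0.7619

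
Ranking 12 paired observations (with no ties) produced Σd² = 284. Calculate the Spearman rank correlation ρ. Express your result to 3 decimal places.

ρ = 1 − 6Σd² / [n(n²−1)] = 1 − 6×284 / (12×143)
  = 1 − 1704/1716 = 1 − 0.9930 ≈ 0.007

0.007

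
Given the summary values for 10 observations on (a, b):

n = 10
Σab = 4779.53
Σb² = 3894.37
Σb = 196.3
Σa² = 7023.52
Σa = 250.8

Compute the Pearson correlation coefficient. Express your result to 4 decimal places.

r = (nΣab − ΣaΣb) / √[(nΣa² − (Σa)²)(nΣb² − (Σb)²)]
Numerator: 10×4779.53 − 250.8×196.3 = -1436.74
Denominator: √[(70235.2 − 62900.64)(38943.7 − 38533.69)] = √[7334.56 × 410.01] = 1734.1404
r = -1436.74 / 1734.1404 ≈ -0.8285

-0.8285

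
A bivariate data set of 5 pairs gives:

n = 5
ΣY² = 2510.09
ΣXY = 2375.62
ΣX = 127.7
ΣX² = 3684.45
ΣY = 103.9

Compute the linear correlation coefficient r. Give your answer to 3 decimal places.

r = (nΣXY − ΣXΣY) / √[(nΣX² − (ΣX)²)(nΣY² − (ΣY)²)]
Numerator: 5×2375.62 − 127.7×103.9 = -1389.93
Denominator: √[(18422.25 − 16307.29)(12550.45 − 10795.21)] = √[2114.96 × 1755.24] = 1926.7232
r = -1389.93 / 1926.7232 ≈ -0.721

-0.721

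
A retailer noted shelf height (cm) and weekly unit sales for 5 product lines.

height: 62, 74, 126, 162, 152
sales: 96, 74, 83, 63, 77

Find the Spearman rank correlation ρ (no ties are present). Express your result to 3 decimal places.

Rank height: 1, 2, 3, 5, 4
Rank sales: 5, 2, 4, 1, 3
d = rank(height) − rank(sales): -4, 0, -1, 4, 1; Σd² = 34
ρ = 1 − 6Σd² / [n(n²−1)] = 1 − 6×34 / (5×24) = 1 − 204/120 ≈ -0.700

-0.700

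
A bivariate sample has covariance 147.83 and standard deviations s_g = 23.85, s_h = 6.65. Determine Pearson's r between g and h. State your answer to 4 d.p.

0.9321

r = Cov(g,h) / (s_g · s_h) = 147.83 / (23.85 × 6.65)
  = 147.83 / 158.6025 ≈ 0.9321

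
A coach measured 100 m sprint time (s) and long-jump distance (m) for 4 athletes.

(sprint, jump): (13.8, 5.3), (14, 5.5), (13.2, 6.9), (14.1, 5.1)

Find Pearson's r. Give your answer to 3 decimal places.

-0.952

n = 4, Σx = 55.1, Σy = 22.8, Σx² = 759.49, Σy² = 131.96, Σxy = 313.13
nΣxy − ΣxΣy = 1252.52 − 1256.28 = -3.76
nΣx² − (Σx)² = 3037.96 − 3036.01 = 1.95; nΣy² − (Σy)² = 527.84 − 519.84 = 8
r = -3.76 / √(1.95 × 8) = -3.76 / 3.9497 ≈ -0.952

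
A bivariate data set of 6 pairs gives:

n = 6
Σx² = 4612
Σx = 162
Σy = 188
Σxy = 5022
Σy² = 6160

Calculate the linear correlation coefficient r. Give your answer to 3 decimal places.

-0.213

r = (nΣxy − ΣxΣy) / √[(nΣx² − (Σx)²)(nΣy² − (Σy)²)]
Numerator: 6×5022 − 162×188 = -324
Denominator: √[(27672 − 26244)(36960 − 35344)] = √[1428 × 1616] = 1519.0945
r = -324 / 1519.0945 ≈ -0.213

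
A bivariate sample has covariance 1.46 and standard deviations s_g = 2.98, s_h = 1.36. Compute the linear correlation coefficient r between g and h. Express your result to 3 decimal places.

0.360

r = Cov(g,h) / (s_g · s_h) = 1.46 / (2.98 × 1.36)
  = 1.46 / 4.0528 ≈ 0.360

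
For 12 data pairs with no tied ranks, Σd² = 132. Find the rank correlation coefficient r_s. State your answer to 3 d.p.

0.538

ρ = 1 − 6Σd² / [n(n²−1)] = 1 − 6×132 / (12×143)
  = 1 − 792/1716 = 1 − 0.4615 ≈ 0.538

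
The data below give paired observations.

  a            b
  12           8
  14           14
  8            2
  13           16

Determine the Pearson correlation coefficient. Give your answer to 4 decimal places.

0.9218

n = 4, Σa = 47, Σb = 40, Σa² = 573, Σb² = 520, Σab = 516
nΣab − ΣaΣb = 2064 − 1880 = 184
nΣa² − (Σa)² = 2292 − 2209 = 83; nΣb² − (Σb)² = 2080 − 1600 = 480
r = 184 / √(83 × 480) = 184 / 199.5996 ≈ 0.9218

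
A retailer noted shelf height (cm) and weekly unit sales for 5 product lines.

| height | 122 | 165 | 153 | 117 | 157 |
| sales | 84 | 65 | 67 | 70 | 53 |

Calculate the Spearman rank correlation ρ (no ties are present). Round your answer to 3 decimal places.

-0.800

Rank height: 2, 5, 3, 1, 4
Rank sales: 5, 2, 3, 4, 1
d = rank(height) − rank(sales): -3, 3, 0, -3, 3; Σd² = 36
ρ = 1 − 6Σd² / [n(n²−1)] = 1 − 6×36 / (5×24) = 1 − 216/120 ≈ -0.800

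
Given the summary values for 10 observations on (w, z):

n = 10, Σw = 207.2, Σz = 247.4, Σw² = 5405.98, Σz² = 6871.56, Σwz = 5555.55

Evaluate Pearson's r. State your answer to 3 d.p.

r = (nΣwz − ΣwΣz) / √[(nΣw² − (Σw)²)(nΣz² − (Σz)²)]
Numerator: 10×5555.55 − 207.2×247.4 = 4294.22
Denominator: √[(54059.8 − 42931.84)(68715.6 − 61206.76)] = √[11127.96 × 7508.84] = 9141.0104
r = 4294.22 / 9141.0104 ≈ 0.470

0.470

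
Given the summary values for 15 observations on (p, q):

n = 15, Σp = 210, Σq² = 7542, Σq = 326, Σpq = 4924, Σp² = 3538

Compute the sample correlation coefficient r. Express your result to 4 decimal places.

0.6887

r = (nΣpq − ΣpΣq) / √[(nΣp² − (Σp)²)(nΣq² − (Σq)²)]
Numerator: 15×4924 − 210×326 = 5400
Denominator: √[(53070 − 44100)(113130 − 106276)] = √[8970 × 6854] = 7840.9425
r = 5400 / 7840.9425 ≈ 0.6887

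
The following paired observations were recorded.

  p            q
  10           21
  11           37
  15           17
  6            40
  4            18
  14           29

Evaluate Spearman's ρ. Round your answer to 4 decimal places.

-0.2571

Rank p: 3, 4, 6, 2, 1, 5
Rank q: 3, 5, 1, 6, 2, 4
d = rank(p) − rank(q): 0, -1, 5, -4, -1, 1; Σd² = 44
ρ = 1 − 6Σd² / [n(n²−1)] = 1 − 6×44 / (6×35) = 1 − 264/210 ≈ -0.2571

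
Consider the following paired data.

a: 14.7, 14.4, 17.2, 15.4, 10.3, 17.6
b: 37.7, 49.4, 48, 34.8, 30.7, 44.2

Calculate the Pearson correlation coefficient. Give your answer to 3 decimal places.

0.663

n = 6, Σa = 89.6, Σb = 244.8, Σa² = 1372.3, Σb² = 10272.82, Σab = 3721.2
nΣab − ΣaΣb = 22327.2 − 21934.08 = 393.12
nΣa² − (Σa)² = 8233.8 − 8028.16 = 205.64; nΣb² − (Σb)² = 61636.92 − 59927.04 = 1709.88
r = 393.12 / √(205.64 × 1709.88) = 393.12 / 592.9753 ≈ 0.663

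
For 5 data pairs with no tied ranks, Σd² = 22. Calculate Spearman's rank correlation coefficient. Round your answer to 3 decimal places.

-0.100

ρ = 1 − 6Σd² / [n(n²−1)] = 1 − 6×22 / (5×24)
  = 1 − 132/120 = 1 − 1.1000 ≈ -0.100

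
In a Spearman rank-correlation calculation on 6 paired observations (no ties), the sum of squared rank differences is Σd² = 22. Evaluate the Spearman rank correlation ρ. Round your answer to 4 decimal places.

0.3714

ρ = 1 − 6Σd² / [n(n²−1)] = 1 − 6×22 / (6×35)
  = 1 − 132/210 = 1 − 0.62857 ≈ 0.3714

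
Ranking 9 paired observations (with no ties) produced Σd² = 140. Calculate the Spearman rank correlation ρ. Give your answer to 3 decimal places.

ρ = 1 − 6Σd² / [n(n²−1)] = 1 − 6×140 / (9×80)
  = 1 − 840/720 = 1 − 1.1667 ≈ -0.167

-0.167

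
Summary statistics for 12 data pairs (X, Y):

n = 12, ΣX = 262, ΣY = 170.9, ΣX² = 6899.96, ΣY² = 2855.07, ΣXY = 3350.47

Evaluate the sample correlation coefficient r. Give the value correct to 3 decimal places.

-0.540

r = (nΣXY − ΣXΣY) / √[(nΣX² − (ΣX)²)(nΣY² − (ΣY)²)]
Numerator: 12×3350.47 − 262×170.9 = -4570.16
Denominator: √[(82799.52 − 68644)(34260.84 − 29206.81)] = √[14155.52 × 5054.03] = 8458.2754
r = -4570.16 / 8458.2754 ≈ -0.540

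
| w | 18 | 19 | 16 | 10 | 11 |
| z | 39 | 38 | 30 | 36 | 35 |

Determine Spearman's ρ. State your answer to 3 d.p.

Rank w: 4, 5, 3, 1, 2
Rank z: 5, 4, 1, 3, 2
d = rank(w) − rank(z): -1, 1, 2, -2, 0; Σd² = 10
ρ = 1 − 6Σd² / [n(n²−1)] = 1 − 6×10 / (5×24) = 1 − 60/120 ≈ 0.500

0.500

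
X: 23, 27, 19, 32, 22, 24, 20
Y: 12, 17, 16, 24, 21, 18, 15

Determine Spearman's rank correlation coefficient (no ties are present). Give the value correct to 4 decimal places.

0.5357

Rank X: 4, 6, 1, 7, 3, 5, 2
Rank Y: 1, 4, 3, 7, 6, 5, 2
d = rank(X) − rank(Y): 3, 2, -2, 0, -3, 0, 0; Σd² = 26
ρ = 1 − 6Σd² / [n(n²−1)] = 1 − 6×26 / (7×48) = 1 − 156/336 ≈ 0.5357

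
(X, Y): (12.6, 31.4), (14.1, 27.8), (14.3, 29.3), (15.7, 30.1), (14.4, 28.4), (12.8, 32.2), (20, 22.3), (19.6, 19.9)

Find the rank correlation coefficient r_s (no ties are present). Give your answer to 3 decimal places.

Rank X: 1, 3, 4, 6, 5, 2, 8, 7
Rank Y: 7, 3, 5, 6, 4, 8, 2, 1
d = rank(X) − rank(Y): -6, 0, -1, 0, 1, -6, 6, 6; Σd² = 146
ρ = 1 − 6Σd² / [n(n²−1)] = 1 − 6×146 / (8×63) = 1 − 876/504 ≈ -0.738

-0.738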